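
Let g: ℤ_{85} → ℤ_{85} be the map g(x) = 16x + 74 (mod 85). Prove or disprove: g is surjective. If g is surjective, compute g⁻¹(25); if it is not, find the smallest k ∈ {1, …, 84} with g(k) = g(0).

66

Recall: surjectivity means every element of the codomain has a preimage under g.
Since gcd(16, 85) = 1, 16 is invertible modulo 85. Euclid's algorithm: 85 = 5·16 + 5, 16 = 3·5 + 1; back-substituting gives 1 = 16·16 − 3·85, so 16⁻¹ ≡ 16 (mod 85).
For any y ∈ ℤ_{85}, x = 16(y − 74) mod 85 satisfies g(x) = 16·16(y − 74) + 74 ≡ y (since 16·16 ≡ 1 mod 85). So every y has a preimage.
Hence g is surjective.
Since g is surjective, we find g⁻¹(25): we need 16x ≡ 25 − 74 ≡ 36 (mod 85). Using 16⁻¹ = 16: x ≡ 16·36 = 576 = 6·85 + 66, so x = 66.
Check: g(66) = 16·66 + 74 = 1130 = 13·85 + 25 ≡ 25 (mod 85).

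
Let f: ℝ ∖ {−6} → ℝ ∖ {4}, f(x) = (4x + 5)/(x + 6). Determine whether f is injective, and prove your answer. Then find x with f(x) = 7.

-37/3

Suppose f(a) = f(b). Cross-multiplying: (4a + 5)(b + 6) = (4b + 5)(a + 6).
Expanding both sides and cancelling the symmetric terms leaves 19·(a − b) = 0. Since 19 ≠ 0, a = b. Thus f is injective.
Solving f(x) = 7: cross-multiplying gives 4x + 5 = 7(x + 6), which rearranges to −3x = 37, so x = −37/3.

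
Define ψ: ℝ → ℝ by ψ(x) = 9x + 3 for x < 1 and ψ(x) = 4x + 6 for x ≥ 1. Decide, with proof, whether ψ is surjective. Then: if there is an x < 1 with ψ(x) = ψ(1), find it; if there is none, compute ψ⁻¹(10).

Both pieces are strictly increasing (slopes 9 and 4), so each is injective on its own interval.
The left piece maps (−∞, 1) onto (−∞, 12); the right piece maps [1, ∞) onto [10, ∞).
The union (−∞, 12) ∪ [10, ∞) covers ℝ, so ψ is surjective.
For the follow-up: the images overlap, so an x < 1 with ψ(x) = ψ(1) exists. ψ(1) = 10; solving 9x + 3 = 10 for x < 1 gives x = (10 − 3)/9 = 7/9.

7/9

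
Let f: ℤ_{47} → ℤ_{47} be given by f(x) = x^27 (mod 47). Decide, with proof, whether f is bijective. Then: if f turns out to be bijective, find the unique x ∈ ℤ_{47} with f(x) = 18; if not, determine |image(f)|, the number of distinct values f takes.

16

Since 47 is prime, the nonzero elements of ℤ_{47} form a cyclic group of order 46.
As gcd(27, 46) = 1, raising to the 27th power is a bijection on this group: if x_1^27 ≡ x_2^27 then (x_1x_2^{−1})^27 = 1, and the only element of order dividing gcd(27, 46) = 1 is 1, so x_1 = x_2.
With f(0) = 0 this makes f injective on all of ℤ_{47}, hence bijective (finite equal-size domain and codomain). In particular f is bijective.
Since f is bijective, we find the preimage of 18. The inverse of x ↦ x^27 on (ℤ_{47})^× is x ↦ x^29, because 27·29 = 783 = 17·46 + 1 ≡ 1 (mod 46) and x^{46} = 1 for x ≠ 0 (Fermat). So f⁻¹(18) = 18^29 mod 47.
Repeated squaring mod 47: 18^1 ≡ 18, 18^2 ≡ 18² = 324 ≡ 42, 18^4 ≡ 42² = 1764 ≡ 25, 18^8 ≡ 25² = 625 ≡ 14, 18^16 ≡ 14² = 196 ≡ 8. Since 29 = 16 + 8 + 4 + 1, 18^29 ≡ 8·14·25·18: 8·14 = 112 ≡ 18, then 18·25 = 450 ≡ 27, then 27·18 = 486 ≡ 16. So 18^29 ≡ 16 (mod 47).
Hence f⁻¹(18) = 16.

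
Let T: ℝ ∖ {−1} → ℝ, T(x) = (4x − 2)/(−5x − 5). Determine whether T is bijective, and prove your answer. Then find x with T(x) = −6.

-16/13

If T(x) = −4/5, cross-multiplying gives −5(4x − 2) = 4(−5x − 5), which simplifies to 10 = −20 — false.  So −4/5 has no preimage and T is not surjective.
So T is not bijective.
Solving T(x) = −6: cross-multiplying gives 4x − 2 = −6(−5x − 5), which rearranges to −26x = 32, so x = −16/13.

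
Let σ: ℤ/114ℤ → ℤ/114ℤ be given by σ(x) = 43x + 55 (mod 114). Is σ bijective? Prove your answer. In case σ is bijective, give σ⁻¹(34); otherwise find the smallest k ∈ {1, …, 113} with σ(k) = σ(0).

By definition, σ is injective when σ(s) = σ(t) forces s = t.
Suppose σ(s) = σ(t) in ℤ/114ℤ. Then 43s + 55 ≡ 43t + 55 (mod 114), so 43(s − t) ≡ 0 (mod 114).
Since gcd(43, 114) = 1, 43 is invertible modulo 114, so s − t ≡ 0 (mod 114), i.e. s = t.
We now compute 43⁻¹ mod 114 explicitly. Euclid's algorithm: 114 = 2·43 + 28, 43 = 1·28 + 15, 28 = 1·15 + 13, 15 = 1·13 + 2, 13 = 6·2 + 1; back-substituting gives 1 = 61·43 − 23·114, so 43⁻¹ ≡ 61 (mod 114).
For any y ∈ ℤ/114ℤ, x = 61(y − 55) mod 114 satisfies σ(x) = 43·61(y − 55) + 55 ≡ y (since 43·61 ≡ 1 mod 114). So every y has a preimage.
So σ is bijective.
Since σ is bijective, we find σ⁻¹(34): we need 43x ≡ 34 − 55 ≡ 93 (mod 114). Using 43⁻¹ = 61: x ≡ 61·93 = 5673 = 49·114 + 87, so x = 87.
Check: σ(87) = 43·87 + 55 = 3796 = 33·114 + 34 ≡ 34 (mod 114).

87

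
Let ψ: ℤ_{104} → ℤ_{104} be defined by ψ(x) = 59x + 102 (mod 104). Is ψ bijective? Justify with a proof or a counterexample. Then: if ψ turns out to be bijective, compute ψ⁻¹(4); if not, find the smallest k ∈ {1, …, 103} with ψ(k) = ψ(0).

Recall that ψ is injective when ψ(u) = ψ(v) forces u = v.
Suppose ψ(u) = ψ(v) in ℤ_{104}. Then 59u + 102 ≡ 59v + 102 (mod 104), thus 59(u − v) ≡ 0 (mod 104).
Since gcd(59, 104) = 1, 59 is invertible modulo 104, so u − v ≡ 0 (mod 104), i.e. u = v.
We now compute 59⁻¹ mod 104 explicitly. Euclid's algorithm: 104 = 1·59 + 45, 59 = 1·45 + 14, 45 = 3·14 + 3, 14 = 4·3 + 2, 3 = 1·2 + 1; back-substituting gives 1 = 67·59 − 38·104, so 59⁻¹ ≡ 67 (mod 104).
For any y ∈ ℤ_{104}, x = 67(y − 102) mod 104 satisfies ψ(x) = 59·67(y − 102) + 102 ≡ y (since 59·67 ≡ 1 mod 104). So every y has a preimage.
So ψ is bijective.
Since ψ is bijective, we compute ψ⁻¹(4): solve 59x + 102 ≡ 4 (mod 104), i.e. 59x ≡ 6 (mod 104).
Multiplying by 59⁻¹ = 67 gives x ≡ 67·6 = 402 = 3·104 + 90 ≡ 90 (mod 104).
Check: ψ(90) = 59·90 + 102 = 5412 = 52·104 + 4 ≡ 4 (mod 104).

90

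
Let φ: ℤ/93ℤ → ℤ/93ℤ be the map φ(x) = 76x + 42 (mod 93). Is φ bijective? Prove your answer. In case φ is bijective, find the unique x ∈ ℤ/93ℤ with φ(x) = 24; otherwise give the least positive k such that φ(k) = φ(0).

12

Recall that φ is injective when φ(u) = φ(v) forces u = v.
If φ(u) = φ(v), then 76u ≡ 76v (mod 93). Because gcd(76, 93) = 1, we may cancel 76 to get u ≡ v (mod 93).
We now compute 76⁻¹ mod 93 explicitly. Euclid's algorithm: 93 = 1·76 + 17, 76 = 4·17 + 8, 17 = 2·8 + 1; back-substituting gives 1 = 82·76 − 67·93, so 76⁻¹ ≡ 82 (mod 93).
Then y ↦ 82(y − 42) is a two-sided inverse to φ, so every y ∈ ℤ/93ℤ has a preimage.
Hence φ is bijective.
Since φ is bijective, we compute φ⁻¹(24): solve 76x + 42 ≡ 24 (mod 93), i.e. 76x ≡ 75 (mod 93).
Multiplying by 76⁻¹ = 82 gives x ≡ 82·75 = 6150 = 66·93 + 12 ≡ 12 (mod 93).
Check: φ(12) = 76·12 + 42 = 954 = 10·93 + 24 ≡ 24 (mod 93).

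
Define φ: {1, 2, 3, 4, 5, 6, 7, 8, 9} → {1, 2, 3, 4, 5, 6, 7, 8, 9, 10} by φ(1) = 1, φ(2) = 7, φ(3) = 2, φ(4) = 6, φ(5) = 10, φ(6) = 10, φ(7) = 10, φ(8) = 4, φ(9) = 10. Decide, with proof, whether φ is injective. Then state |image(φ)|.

6

φ(5) = 10 = φ(6) with 5 ≠ 6, so φ is not injective.
The image of φ is {1, 2, 4, 6, 7, 10}, which has 6 elements.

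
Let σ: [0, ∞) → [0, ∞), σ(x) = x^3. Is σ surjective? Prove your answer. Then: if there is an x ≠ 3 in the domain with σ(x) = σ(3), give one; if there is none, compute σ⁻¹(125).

5

For any y ∈ [0, ∞), x = y^{1/3} ∈ [0, ∞) gives σ(x) = y, so σ is surjective.
Since x ↦ x^3 is strictly increasing on [0, ∞), it is injective there, so no x ≠ 3 in the domain has σ(x) = σ(3). We therefore compute σ⁻¹(125) = 125^{1/3} = 5 (indeed 5^3 = 125).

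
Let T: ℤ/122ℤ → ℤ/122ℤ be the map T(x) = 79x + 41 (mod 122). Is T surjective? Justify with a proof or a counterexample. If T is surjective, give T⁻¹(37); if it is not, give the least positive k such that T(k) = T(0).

Since gcd(79, 122) = 1, 79 is invertible modulo 122. Euclid's algorithm: 122 = 1·79 + 43, 79 = 1·43 + 36, 43 = 1·36 + 7, 36 = 5·7 + 1; back-substituting gives 1 = 17·79 − 11·122, so 79⁻¹ ≡ 17 (mod 122).
For any y ∈ ℤ/122ℤ, x = 17(y − 41) mod 122 satisfies T(x) = 79·17(y − 41) + 41 ≡ y (since 79·17 ≡ 1 mod 122). So every y has a preimage.
Hence T is surjective.
Since T is surjective, we find T⁻¹(37): we need 79x ≡ 37 − 41 ≡ 118 (mod 122). Using 79⁻¹ = 17: x ≡ 17·118 = 2006 = 16·122 + 54, so x = 54.
Check: T(54) = 79·54 + 41 = 4307 = 35·122 + 37 ≡ 37 (mod 122).

54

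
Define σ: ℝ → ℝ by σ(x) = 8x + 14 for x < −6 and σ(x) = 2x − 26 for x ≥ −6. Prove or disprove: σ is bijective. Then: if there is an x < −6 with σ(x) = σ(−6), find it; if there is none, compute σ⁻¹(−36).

-13/2

Both pieces are strictly increasing (slopes 8 and 2), so each is injective on its own interval.
The left piece maps (−∞, −6) onto (−∞, −34); the right piece maps [−6, ∞) onto [−38, ∞).
These images overlap. In particular σ(−6) = −38 (right piece), and solving 8x + 14 = −38 on the left piece gives x = −13/2 < −6.
So σ(−13/2) = σ(−6) with −13/2 ≠ −6, and σ is not injective, hence not bijective. This x = −13/2 is the requested value below −6.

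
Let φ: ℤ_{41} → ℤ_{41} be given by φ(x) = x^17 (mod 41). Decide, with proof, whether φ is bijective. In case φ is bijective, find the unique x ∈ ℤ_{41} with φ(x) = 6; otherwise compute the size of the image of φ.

Since 41 is prime, the nonzero elements of ℤ_{41} form a cyclic group of order 40.
As gcd(17, 40) = 1, raising to the 17th power is a bijection on this group: if s^17 ≡ t^17 then (st^{−1})^17 = 1, and the only element of order dividing gcd(17, 40) = 1 is 1, so s = t.
With φ(0) = 0 this makes φ injective on all of ℤ_{41}, hence bijective (finite equal-size domain and codomain). In particular φ is bijective.
Since φ is bijective, we find the preimage of 6. The inverse of x ↦ x^17 on (ℤ_{41})^× is x ↦ x^33, because 17·33 = 561 = 14·40 + 1 ≡ 1 (mod 40) and x^{40} = 1 for x ≠ 0 (Fermat). So φ⁻¹(6) = 6^33 mod 41.
Repeated squaring mod 41: 6^1 ≡ 6, 6^2 ≡ 6² = 36, 6^4 ≡ 36² = 1296 ≡ 25, 6^8 ≡ 25² = 625 ≡ 10, 6^16 ≡ 10² = 100 ≡ 18, 6^32 ≡ 18² = 324 ≡ 37. Since 33 = 32 + 1, 6^33 ≡ 37·6: 37·6 = 222 ≡ 17. So 6^33 ≡ 17 (mod 41).
Hence φ⁻¹(6) = 17.

17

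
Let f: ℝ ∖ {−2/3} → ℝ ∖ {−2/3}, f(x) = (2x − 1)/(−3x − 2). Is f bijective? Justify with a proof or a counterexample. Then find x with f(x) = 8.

Suppose f(u) = f(v). Cross-multiplying: (2u − 1)(−3v − 2) = (2v − 1)(−3u − 2).
Expanding both sides and cancelling the symmetric terms leaves −7·(u − v) = 0. Since −7 ≠ 0, u = v. Thus f is injective.
For any y ≠ −2/3, solving y(−3x − 2) = 2x − 1 for x gives a well-defined x ≠ −2/3. So f is surjective.
So f is bijective.
Solving f(x) = 8: cross-multiplying gives 2x − 1 = 8(−3x − 2), which rearranges to 26x = −15, so x = −15/26.

-15/26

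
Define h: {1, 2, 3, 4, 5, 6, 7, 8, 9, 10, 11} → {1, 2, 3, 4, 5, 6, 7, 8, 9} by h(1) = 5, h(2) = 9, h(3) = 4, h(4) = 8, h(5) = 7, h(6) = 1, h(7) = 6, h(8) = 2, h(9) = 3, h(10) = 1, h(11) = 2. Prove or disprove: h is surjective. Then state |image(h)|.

9

Every element of the codomain has a preimage: 1 = h(6), 2 = h(8), 3 = h(9), 4 = h(3), 5 = h(1), 6 = h(7), 7 = h(5), 8 = h(4), 9 = h(2).
Thus h is surjective.
The image of h is {1, 2, 3, 4, 5, 6, 7, 8, 9}, which has 9 elements.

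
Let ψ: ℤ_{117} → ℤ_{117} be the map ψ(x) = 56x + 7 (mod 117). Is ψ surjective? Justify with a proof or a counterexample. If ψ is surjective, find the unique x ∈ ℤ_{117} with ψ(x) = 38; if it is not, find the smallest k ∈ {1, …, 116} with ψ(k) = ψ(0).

Since gcd(56, 117) = 1, 56 is invertible modulo 117. Euclid's algorithm: 117 = 2·56 + 5, 56 = 11·5 + 1; back-substituting gives 1 = 23·56 − 11·117, so 56⁻¹ ≡ 23 (mod 117).
Then y ↦ 23(y − 7) is a two-sided inverse to ψ, so every y ∈ ℤ_{117} has a preimage.
Hence ψ is surjective.
Since ψ is surjective, we compute ψ⁻¹(38): solve 56x + 7 ≡ 38 (mod 117), i.e. 56x ≡ 31 (mod 117).
Multiplying by 56⁻¹ = 23 gives x ≡ 23·31 = 713 = 6·117 + 11 ≡ 11 (mod 117).
Check: ψ(11) = 56·11 + 7 = 623 = 5·117 + 38 ≡ 38 (mod 117).

11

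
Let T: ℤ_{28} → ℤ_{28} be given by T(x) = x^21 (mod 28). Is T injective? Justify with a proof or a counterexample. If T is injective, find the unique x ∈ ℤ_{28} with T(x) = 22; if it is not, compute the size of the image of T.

T(2): Repeated squaring mod 28: 2^1 ≡ 2, 2^2 ≡ 2² = 4, 2^4 ≡ 4² = 16, 2^8 ≡ 16² = 256 ≡ 4, 2^16 ≡ 4² = 16. Since 21 = 16 + 4 + 1, 2^21 ≡ 16·16·2: 16·16 = 256 ≡ 4, then 4·2 = 8. So 2^21 ≡ 8 (mod 28).
T(4): Repeated squaring mod 28: 4^1 ≡ 4, 4^2 ≡ 4² = 16, 4^4 ≡ 16² = 256 ≡ 4, 4^8 ≡ 4² = 16, 4^16 ≡ 16² = 256 ≡ 4. Since 21 = 16 + 4 + 1, 4^21 ≡ 4·4·4: 4·4 = 16, then 16·4 = 64 ≡ 8. So 4^21 ≡ 8 (mod 28).
So T(2) = T(4) = 8 while 2 ≠ 4, hence T is not injective.
Since T is not injective, we determine |image(T)|. Computing x^21 mod 28 for each x (by repeated squaring, reducing mod 28 at every step), the values T(0), T(1), …, T(27) are: 0, 1, 8, 27, 8, 13, 20, 7, 8, 1, 20, 15, 20, 13, 0, 15, 8, 13, 8, 27, 20, 21, 8, 15, 20, 1, 20, 27.
The distinct values are {0, 1, 7, 8, 13, 15, 20, 21, 27}; there are 9 of them.

9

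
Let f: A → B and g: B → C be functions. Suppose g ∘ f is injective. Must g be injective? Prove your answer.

No. Take A = {1, 2}, B = {1, 2, 3, 4, 5}, C = {1, 2, 3, 4, 5}, f(a) = a for each a ∈ A, and g(b) = 4 if b ∈ {4, 5} else g(b) = b.
Then g ∘ f = f is injective (A ⊂ B and f is the inclusion), but g(4) = g(5) = 4 with 4 ≠ 5, so g is not injective.

not injective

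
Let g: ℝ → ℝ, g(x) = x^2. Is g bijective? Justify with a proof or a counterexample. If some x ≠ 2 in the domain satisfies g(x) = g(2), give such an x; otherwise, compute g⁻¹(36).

-2

g(2) = 4 = (−2)^2 = g(−2) (since 2 is even), with 2 ≠ −2. So g is not injective, hence not bijective.
For the follow-up, such an x exists: taking x = −2 ∈ ℝ gives g(−2) = 4 = g(2) with −2 ≠ 2.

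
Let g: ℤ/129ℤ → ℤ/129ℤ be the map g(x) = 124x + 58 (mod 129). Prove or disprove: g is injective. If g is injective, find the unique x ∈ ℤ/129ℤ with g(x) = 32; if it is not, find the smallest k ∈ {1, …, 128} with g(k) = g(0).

If g(u) = g(v), then 124u ≡ 124v (mod 129). Because gcd(124, 129) = 1, we may cancel 124 to get u ≡ v (mod 129).
Thus g is injective.
We now compute 124⁻¹ mod 129 explicitly. Euclid's algorithm: 129 = 1·124 + 5, 124 = 24·5 + 4, 5 = 1·4 + 1; back-substituting gives 1 = 103·124 − 99·129, so 124⁻¹ ≡ 103 (mod 129).
Since g is injective, we find g⁻¹(32): we need 124x ≡ 32 − 58 ≡ 103 (mod 129). Using 124⁻¹ = 103: x ≡ 103·103 = 10609 = 82·129 + 31, so x = 31.
Check: g(31) = 124·31 + 58 = 3902 = 30·129 + 32 ≡ 32 (mod 129).

31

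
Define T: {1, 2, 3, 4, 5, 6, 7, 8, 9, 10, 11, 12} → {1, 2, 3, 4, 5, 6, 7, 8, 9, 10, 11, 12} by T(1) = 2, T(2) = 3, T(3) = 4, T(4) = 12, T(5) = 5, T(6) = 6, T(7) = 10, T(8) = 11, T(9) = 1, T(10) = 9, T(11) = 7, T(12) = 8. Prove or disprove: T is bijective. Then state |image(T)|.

12

The values 2, 3, 4, 12, 5, 6, 10, 11, 1, 9, 7, 8 are a permutation of {1, 2, 3, 4, 5, 6, 7, 8, 9, 10, 11, 12}: each element appears exactly once.
So T is injective and surjective, hence bijective.
The image of T is {1, 2, 3, 4, 5, 6, 7, 8, 9, 10, 11, 12}, which has 12 elements.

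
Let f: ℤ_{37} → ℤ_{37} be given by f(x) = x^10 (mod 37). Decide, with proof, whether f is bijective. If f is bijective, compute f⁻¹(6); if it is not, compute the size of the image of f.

f(18): Repeated squaring mod 37: 18^1 ≡ 18, 18^2 ≡ 18² = 324 ≡ 28, 18^4 ≡ 28² = 784 ≡ 7, 18^8 ≡ 7² = 49 ≡ 12. Since 10 = 8 + 2, 18^10 ≡ 12·28: 12·28 = 336 ≡ 3. So 18^10 ≡ 3 (mod 37).
f(19): Repeated squaring mod 37: 19^1 ≡ 19, 19^2 ≡ 19² = 361 ≡ 28, 19^4 ≡ 28² = 784 ≡ 7, 19^8 ≡ 7² = 49 ≡ 12. Since 10 = 8 + 2, 19^10 ≡ 12·28: 12·28 = 336 ≡ 3. So 19^10 ≡ 3 (mod 37).
So f(18) = f(19) = 3 while 18 ≠ 19, hence f is not injective, hence not bijective.
Since f is not bijective, we determine |image(f)|. Computing x^10 mod 37 for each x (by repeated squaring, reducing mod 37 at every step), the values f(0), f(1), …, f(36) are: 0, 1, 25, 34, 33, 30, 36, 7, 11, 9, 10, 26, 12, 4, 27, 21, 16, 28, 3, 3, 28, 16, 21, 27, 4, 12, 26, 10, 9, 11, 7, 36, 30, 33, 34, 25, 1.
The distinct values are {0, 1, 3, 4, 7, 9, 10, 11, 12, 16, 21, 25, 26, 27, 28, 30, 33, 34, 36}; there are 19 of them.

19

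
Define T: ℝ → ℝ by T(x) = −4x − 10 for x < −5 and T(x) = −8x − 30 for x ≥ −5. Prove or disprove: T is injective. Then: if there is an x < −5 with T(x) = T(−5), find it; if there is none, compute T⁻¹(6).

-9/2

Both pieces are strictly decreasing (slopes −4 and −8), so each is injective on its own interval.
The left piece maps (−∞, −5) onto (10, ∞); the right piece maps [−5, ∞) onto (−∞, 10].
These images are disjoint, so no value is attained by both pieces. Hence T is injective.
Because the two images are disjoint, no x < −5 has T(x) = T(−5), so we compute T⁻¹(6): 6 lies in (−∞, 10], so solve −8x − 30 = 6: x = (6 + 30)/(−8) = −9/2.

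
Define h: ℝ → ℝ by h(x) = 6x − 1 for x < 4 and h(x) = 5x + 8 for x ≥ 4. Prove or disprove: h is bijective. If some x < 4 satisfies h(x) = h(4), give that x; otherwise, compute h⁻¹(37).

Both pieces are strictly increasing (slopes 6 and 5), so each is injective on its own interval.
The left piece maps (−∞, 4) onto (−∞, 23); the right piece maps [4, ∞) onto [28, ∞).
The images leave a gap (23 has no preimage), so h is not surjective, hence not bijective.
Because the two images are disjoint, no x < 4 has h(x) = h(4), so we compute h⁻¹(37): 37 lies in [28, ∞), so solve 5x + 8 = 37: x = (37 − 8)/5 = 29/5.

29/5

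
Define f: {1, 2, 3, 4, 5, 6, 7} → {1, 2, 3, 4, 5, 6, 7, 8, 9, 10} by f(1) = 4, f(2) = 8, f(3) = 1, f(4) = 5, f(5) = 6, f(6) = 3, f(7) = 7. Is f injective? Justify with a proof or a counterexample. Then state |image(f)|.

7

The values f(1), …, f(7) are 4, 8, 1, 5, 6, 3, 7 — all distinct.
So f(x_1) = f(x_2) only when x_1 = x_2, and f is injective.
The image of f is {1, 3, 4, 5, 6, 7, 8}, which has 7 elements.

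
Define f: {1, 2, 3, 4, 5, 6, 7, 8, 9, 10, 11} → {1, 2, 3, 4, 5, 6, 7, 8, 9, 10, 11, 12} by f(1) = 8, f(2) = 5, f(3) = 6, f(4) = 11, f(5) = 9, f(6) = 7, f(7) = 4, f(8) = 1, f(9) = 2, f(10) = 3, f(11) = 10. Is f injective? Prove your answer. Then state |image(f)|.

11

The values f(1), …, f(11) are 8, 5, 6, 11, 9, 7, 4, 1, 2, 3, 10 — all distinct.
So f(u) = f(v) only when u = v, and f is injective.
The image of f is {1, 2, 3, 4, 5, 6, 7, 8, 9, 10, 11}, which has 11 elements.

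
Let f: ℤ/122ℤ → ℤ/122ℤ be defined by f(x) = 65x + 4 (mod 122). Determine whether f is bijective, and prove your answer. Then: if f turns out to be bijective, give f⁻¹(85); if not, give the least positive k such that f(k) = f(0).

Suppose f(a) = f(b) in ℤ/122ℤ. Then 65a + 4 ≡ 65b + 4 (mod 122), therefore 65(a − b) ≡ 0 (mod 122).
Since gcd(65, 122) = 1, 65 is invertible modulo 122, therefore a − b ≡ 0 (mod 122), i.e. a = b.
We now compute 65⁻¹ mod 122 explicitly. Euclid's algorithm: 122 = 1·65 + 57, 65 = 1·57 + 8, 57 = 7·8 + 1; back-substituting gives 1 = 107·65 − 57·122, so 65⁻¹ ≡ 107 (mod 122).
For any y ∈ ℤ/122ℤ, x = 107(y − 4) mod 122 satisfies f(x) = 65·107(y − 4) + 4 ≡ y (since 65·107 ≡ 1 mod 122). So every y has a preimage.
Thus f is bijective.
Since f is bijective, we compute f⁻¹(85): solve 65x + 4 ≡ 85 (mod 122), i.e. 65x ≡ 81 (mod 122).
Multiplying by 65⁻¹ = 107 gives x ≡ 107·81 = 8667 = 71·122 + 5 ≡ 5 (mod 122).
Check: f(5) = 65·5 + 4 = 329 = 2·122 + 85 ≡ 85 (mod 122).

5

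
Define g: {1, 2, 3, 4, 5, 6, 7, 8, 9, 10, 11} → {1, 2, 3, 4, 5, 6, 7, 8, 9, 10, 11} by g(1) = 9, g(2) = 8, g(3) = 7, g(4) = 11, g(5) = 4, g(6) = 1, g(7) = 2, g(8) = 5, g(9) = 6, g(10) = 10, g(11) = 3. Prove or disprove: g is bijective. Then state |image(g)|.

11

The values 9, 8, 7, 11, 4, 1, 2, 5, 6, 10, 3 are a permutation of {1, 2, 3, 4, 5, 6, 7, 8, 9, 10, 11}: each element appears exactly once.
So g is injective and surjective, hence bijective.
The image of g is {1, 2, 3, 4, 5, 6, 7, 8, 9, 10, 11}, which has 11 elements.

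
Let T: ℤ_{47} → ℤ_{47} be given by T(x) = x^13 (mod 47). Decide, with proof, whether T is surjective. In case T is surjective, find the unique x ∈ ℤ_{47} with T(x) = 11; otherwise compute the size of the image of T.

44

Since 47 is prime, the nonzero elements of ℤ_{47} form a cyclic group of order 46.
As gcd(13, 46) = 1, raising to the 13th power is a bijection on this group: if a^13 ≡ b^13 then (ab^{−1})^13 = 1, and the only element of order dividing gcd(13, 46) = 1 is 1, so a = b.
With T(0) = 0 this makes T injective on all of ℤ_{47}, hence bijective (finite equal-size domain and codomain). In particular T is surjective.
Since T is surjective, we find the preimage of 11. The inverse of x ↦ x^13 on (ℤ_{47})^× is x ↦ x^39, because 13·39 = 507 = 11·46 + 1 ≡ 1 (mod 46) and x^{46} = 1 for x ≠ 0 (Fermat). So T⁻¹(11) = 11^39 mod 47.
Repeated squaring mod 47: 11^1 ≡ 11, 11^2 ≡ 11² = 121 ≡ 27, 11^4 ≡ 27² = 729 ≡ 24, 11^8 ≡ 24² = 576 ≡ 12, 11^16 ≡ 12² = 144 ≡ 3, 11^32 ≡ 3² = 9. Since 39 = 32 + 4 + 2 + 1, 11^39 ≡ 9·24·27·11: 9·24 = 216 ≡ 28, then 28·27 = 756 ≡ 4, then 4·11 = 44. So 11^39 ≡ 44 (mod 47).
Hence T⁻¹(11) = 44.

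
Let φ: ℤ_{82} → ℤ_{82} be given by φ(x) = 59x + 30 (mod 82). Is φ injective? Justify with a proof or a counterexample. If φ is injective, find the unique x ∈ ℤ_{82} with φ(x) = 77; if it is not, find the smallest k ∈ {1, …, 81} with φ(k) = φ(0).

55

If φ(s) = φ(t), then 59s ≡ 59t (mod 82). Because gcd(59, 82) = 1, we may cancel 59 to get s ≡ t (mod 82).
Hence φ is injective.
We now compute 59⁻¹ mod 82 explicitly. Euclid's algorithm: 82 = 1·59 + 23, 59 = 2·23 + 13, 23 = 1·13 + 10, 13 = 1·10 + 3, 10 = 3·3 + 1; back-substituting gives 1 = 57·59 − 41·82, so 59⁻¹ ≡ 57 (mod 82).
Since φ is injective, we compute φ⁻¹(77): solve 59x + 30 ≡ 77 (mod 82), i.e. 59x ≡ 47 (mod 82).
Multiplying by 59⁻¹ = 57 gives x ≡ 57·47 = 2679 = 32·82 + 55 ≡ 55 (mod 82).
Check: φ(55) = 59·55 + 30 = 3275 = 39·82 + 77 ≡ 77 (mod 82).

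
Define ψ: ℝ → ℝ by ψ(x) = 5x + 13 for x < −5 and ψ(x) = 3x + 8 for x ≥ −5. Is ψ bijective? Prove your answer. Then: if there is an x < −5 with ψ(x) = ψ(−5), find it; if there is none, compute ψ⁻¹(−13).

Both pieces are strictly increasing (slopes 5 and 3), so each is injective on its own interval.
The left piece maps (−∞, −5) onto (−∞, −12); the right piece maps [−5, ∞) onto [−7, ∞).
The images leave a gap (−12 has no preimage), so ψ is not surjective, hence not bijective.
Because the two images are disjoint, no x < −5 has ψ(x) = ψ(−5), so we compute ψ⁻¹(−13): −13 lies in (−∞, −12), so solve 5x + 13 = −13: x = (−13 − 13)/5 = −26/5.

-26/5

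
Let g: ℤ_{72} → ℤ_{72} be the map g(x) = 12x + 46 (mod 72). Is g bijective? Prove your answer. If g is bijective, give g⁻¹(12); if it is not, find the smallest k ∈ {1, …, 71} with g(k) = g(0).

6

We have gcd(12, 72) = 12 > 1. Taking x_1 = 0 and x_2 = 6: g(0) = 46 and g(6) = 12·6 + 46 = 118 ≡ 46 (mod 72).
So g(0) = g(6) while 0 ≠ 6, so g is not injective, hence not bijective.
Since g is not bijective, we find the least positive k with g(k) = g(0): this means 12k ≡ 0 (mod 72), i.e. 72 ∣ 12k. Since gcd(12, 72) = 12, dividing through by 12 this holds exactly when 6 ∣ k.
The smallest positive such k is 6.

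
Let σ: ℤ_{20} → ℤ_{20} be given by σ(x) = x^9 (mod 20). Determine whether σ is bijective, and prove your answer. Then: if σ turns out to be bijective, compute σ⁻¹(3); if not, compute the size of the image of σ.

σ(0) = 0^9 = 0.
σ(10): Repeated squaring mod 20: 10^1 ≡ 10, 10^2 ≡ 10² = 100 ≡ 0, 10^4 ≡ 0² = 0, 10^8 ≡ 0² = 0. Since 9 = 8 + 1, 10^9 ≡ 0·10: 0·10 = 0. So 10^9 ≡ 0 (mod 20).
So σ(0) = σ(10) = 0 while 0 ≠ 10, so σ is not injective, hence not bijective.
Since σ is not bijective, we determine |image(σ)|. Computing x^9 mod 20 for each x (by repeated squaring, reducing mod 20 at every step), the values σ(0), σ(1), …, σ(19) are: 0, 1, 12, 3, 4, 5, 16, 7, 8, 9, 0, 11, 12, 13, 4, 15, 16, 17, 8, 19.
The distinct values are {0, 1, 3, 4, 5, 7, 8, 9, 11, 12, 13, 15, 16, 17, 19}; there are 15 of them.

15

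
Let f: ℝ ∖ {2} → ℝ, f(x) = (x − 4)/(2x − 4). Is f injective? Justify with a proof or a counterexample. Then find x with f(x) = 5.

Suppose f(x_1) = f(x_2). Cross-multiplying: (x_1 − 4)(2x_2 − 4) = (x_2 − 4)(2x_1 − 4).
Expanding both sides and cancelling the symmetric terms leaves 4·(x_1 − x_2) = 0. Since 4 ≠ 0, x_1 = x_2. Thus f is injective.
Solving f(x) = 5: cross-multiplying gives x − 4 = 5(2x − 4), which rearranges to −9x = −16, so x = 16/9.

16/9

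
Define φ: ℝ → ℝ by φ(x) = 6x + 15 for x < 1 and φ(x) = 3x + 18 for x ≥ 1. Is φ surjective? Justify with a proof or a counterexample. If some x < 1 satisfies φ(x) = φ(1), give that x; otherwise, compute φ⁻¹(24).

Both pieces are strictly increasing (slopes 6 and 3), so each is injective on its own interval.
The left piece maps (−∞, 1) onto (−∞, 21); the right piece maps [1, ∞) onto [21, ∞).
These images together cover ℝ, so φ is surjective.
Because the two images are disjoint, no x < 1 has φ(x) = φ(1), so we compute φ⁻¹(24): 24 lies in [21, ∞), so solve 3x + 18 = 24: x = (24 − 18)/3 = 2.

2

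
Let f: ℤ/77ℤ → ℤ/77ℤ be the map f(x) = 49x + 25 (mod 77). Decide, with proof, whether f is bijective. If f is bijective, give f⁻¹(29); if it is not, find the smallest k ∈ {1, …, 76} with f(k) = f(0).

11

We have gcd(49, 77) = 7 > 1. Taking u = 0 and v = 11: f(0) = 25 and f(11) = 49·11 + 25 = 564 ≡ 25 (mod 77).
So f(0) = f(11) while 0 ≠ 11, hence f is not injective, hence not bijective.
Since f is not bijective, we find the least positive k with f(k) = f(0): this means 49k ≡ 0 (mod 77), i.e. 77 ∣ 49k. Since gcd(49, 77) = 7, dividing through by 7 this holds exactly when 11 ∣ 7k, and as gcd(7, 11) = 1, exactly when 11 ∣ k.
The smallest positive such k is 11.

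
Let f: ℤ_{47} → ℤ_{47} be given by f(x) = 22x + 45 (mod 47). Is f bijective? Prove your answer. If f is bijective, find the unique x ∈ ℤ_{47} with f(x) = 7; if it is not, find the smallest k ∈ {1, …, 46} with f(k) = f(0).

41

Suppose f(s) = f(t) in ℤ_{47}. Then 22s + 45 ≡ 22t + 45 (mod 47), so 22(s − t) ≡ 0 (mod 47).
Since gcd(22, 47) = 1, 22 is invertible modulo 47, so s − t ≡ 0 (mod 47), i.e. s = t.
We now compute 22⁻¹ mod 47 explicitly. Euclid's algorithm: 47 = 2·22 + 3, 22 = 7·3 + 1; back-substituting gives 1 = 15·22 − 7·47, so 22⁻¹ ≡ 15 (mod 47).
Then y ↦ 15(y − 45) is a two-sided inverse to f, so every y ∈ ℤ_{47} has a preimage.
So f is bijective.
Since f is bijective, we find f⁻¹(7): we need 22x ≡ 7 − 45 ≡ 9 (mod 47). Using 22⁻¹ = 15: x ≡ 15·9 = 135 = 2·47 + 41, so x = 41.
Check: f(41) = 22·41 + 45 = 947 = 20·47 + 7 ≡ 7 (mod 47).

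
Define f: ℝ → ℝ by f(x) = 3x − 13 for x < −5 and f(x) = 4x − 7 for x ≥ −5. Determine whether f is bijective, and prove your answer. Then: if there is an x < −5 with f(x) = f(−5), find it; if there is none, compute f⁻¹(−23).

Both pieces are strictly increasing (slopes 3 and 4), so each is injective on its own interval.
The left piece maps (−∞, −5) onto (−∞, −28); the right piece maps [−5, ∞) onto [−27, ∞).
The images leave a gap (−28 has no preimage), so f is not surjective, hence not bijective.
Because the two images are disjoint, no x < −5 has f(x) = f(−5), so we compute f⁻¹(−23): −23 lies in [−27, ∞), so solve 4x − 7 = −23: x = (−23 + 7)/4 = −4.

-4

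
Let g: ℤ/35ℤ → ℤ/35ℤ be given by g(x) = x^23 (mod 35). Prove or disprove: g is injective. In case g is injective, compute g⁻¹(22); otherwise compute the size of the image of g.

Computing x^23 mod 35 for each x (by repeated squaring, reducing mod 35 at every step), the values g(0), g(1), …, g(34) are: 0, 1, 18, 12, 9, 10, 6, 28, 22, 4, 5, 16, 3, 27, 14, 15, 11, 33, 2, 24, 20, 21, 8, 32, 19, 30, 31, 13, 7, 29, 25, 26, 23, 17, 34.
Every element of ℤ/35ℤ appears exactly once in this list, so g is a bijection, and in particular injective.
Since g is injective, we read off the preimage of 22 from the same table: g(8) = 22, so g⁻¹(22) = 8.

8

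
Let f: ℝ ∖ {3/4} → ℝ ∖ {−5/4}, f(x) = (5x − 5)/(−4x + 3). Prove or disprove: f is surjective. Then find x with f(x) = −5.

For any y ≠ −5/4, solving y(−4x + 3) = 5x − 5 for x gives a well-defined x ≠ 3/4. So f is surjective.
Solving f(x) = −5: cross-multiplying gives 5x − 5 = −5(−4x + 3), which rearranges to −15x = −10, so x = 2/3.

2/3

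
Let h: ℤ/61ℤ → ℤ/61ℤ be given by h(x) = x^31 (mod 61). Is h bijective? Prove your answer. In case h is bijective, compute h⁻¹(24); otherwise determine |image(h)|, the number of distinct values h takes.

37

Since 61 is prime, the nonzero elements of ℤ/61ℤ form a cyclic group of order 60.
As gcd(31, 60) = 1, raising to the 31st power is a bijection on this group: if a^31 ≡ b^31 then (ab^{−1})^31 = 1, and the only element of order dividing gcd(31, 60) = 1 is 1, so a = b.
With h(0) = 0 this makes h injective on all of ℤ/61ℤ, hence bijective (finite equal-size domain and codomain). In particular h is bijective.
Since h is bijective, we find the preimage of 24. The inverse of x ↦ x^31 on (ℤ/61ℤ)^× is x ↦ x^31, because 31·31 = 961 = 16·60 + 1 ≡ 1 (mod 60) and x^{60} = 1 for x ≠ 0 (Fermat). So h⁻¹(24) = 24^31 mod 61.
Repeated squaring mod 61: 24^1 ≡ 24, 24^2 ≡ 24² = 576 ≡ 27, 24^4 ≡ 27² = 729 ≡ 58, 24^8 ≡ 58² = 3364 ≡ 9, 24^16 ≡ 9² = 81 ≡ 20. Since 31 = 16 + 8 + 4 + 2 + 1, 24^31 ≡ 20·9·58·27·24: 20·9 = 180 ≡ 58, then 58·58 = 3364 ≡ 9, then 9·27 = 243 ≡ 60, then 60·24 = 1440 ≡ 37. So 24^31 ≡ 37 (mod 61).
Hence h⁻¹(24) = 37.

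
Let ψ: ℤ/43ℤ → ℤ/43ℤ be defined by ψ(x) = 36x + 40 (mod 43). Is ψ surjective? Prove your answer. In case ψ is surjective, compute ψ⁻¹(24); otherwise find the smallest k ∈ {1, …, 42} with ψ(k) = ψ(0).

33

Since gcd(36, 43) = 1, 36 is invertible modulo 43. Euclid's algorithm: 43 = 1·36 + 7, 36 = 5·7 + 1; back-substituting gives 1 = 6·36 − 5·43, so 36⁻¹ ≡ 6 (mod 43).
For any y ∈ ℤ/43ℤ, x = 6(y − 40) mod 43 satisfies ψ(x) = 36·6(y − 40) + 40 ≡ y (since 36·6 ≡ 1 mod 43). So every y has a preimage.
Therefore ψ is surjective.
Since ψ is surjective, we find ψ⁻¹(24): we need 36x ≡ 24 − 40 ≡ 27 (mod 43). Using 36⁻¹ = 6: x ≡ 6·27 = 162 = 3·43 + 33, so x = 33.
Check: ψ(33) = 36·33 + 40 = 1228 = 28·43 + 24 ≡ 24 (mod 43).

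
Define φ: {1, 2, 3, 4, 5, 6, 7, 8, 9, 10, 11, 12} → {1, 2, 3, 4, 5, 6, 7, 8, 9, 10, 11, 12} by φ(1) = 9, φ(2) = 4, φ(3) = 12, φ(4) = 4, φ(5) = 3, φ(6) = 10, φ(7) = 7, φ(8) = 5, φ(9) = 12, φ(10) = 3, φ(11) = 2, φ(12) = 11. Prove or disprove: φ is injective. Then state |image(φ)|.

9

φ(2) = 4 = φ(4) with 2 ≠ 4, so φ is not injective.
The image of φ is {2, 3, 4, 5, 7, 9, 10, 11, 12}, which has 9 elements.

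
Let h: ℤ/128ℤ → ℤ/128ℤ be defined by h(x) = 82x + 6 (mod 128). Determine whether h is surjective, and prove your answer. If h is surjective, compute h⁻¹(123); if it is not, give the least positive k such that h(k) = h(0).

64

Since gcd(82, 128) = 2, we have 82x ≡ 0 (mod 2) for all x, so h(x) ≡ 0 (mod 2).
But 1 ≢ 0 (mod 2), so 1 ∈ ℤ/128ℤ has no preimage. So h is not surjective.
Since h is not surjective, we find the least positive k with h(k) = h(0): this means 82k ≡ 0 (mod 128), i.e. 128 ∣ 82k. Since gcd(82, 128) = 2, dividing through by 2 this holds exactly when 64 ∣ 41k, and as gcd(41, 64) = 1, exactly when 64 ∣ k.
The smallest positive such k is 64.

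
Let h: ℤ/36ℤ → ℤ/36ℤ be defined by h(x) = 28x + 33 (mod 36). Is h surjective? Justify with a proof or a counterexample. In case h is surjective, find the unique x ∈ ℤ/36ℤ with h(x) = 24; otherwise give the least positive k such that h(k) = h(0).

Recall that surjectivity means every element of the codomain has a preimage under h.
Since gcd(28, 36) = 4, we have 28x ≡ 0 (mod 4) for all x, so h(x) ≡ 1 (mod 4).
But 0 ≢ 1 (mod 4), so 0 ∈ ℤ/36ℤ has no preimage. Hence h is not surjective.
Since h is not surjective, we find the least positive k with h(k) = h(0): this means 28k ≡ 0 (mod 36), i.e. 36 ∣ 28k. Since gcd(28, 36) = 4, dividing through by 4 this holds exactly when 9 ∣ 7k, and as gcd(7, 9) = 1, exactly when 9 ∣ k.
The smallest positive such k is 9.

9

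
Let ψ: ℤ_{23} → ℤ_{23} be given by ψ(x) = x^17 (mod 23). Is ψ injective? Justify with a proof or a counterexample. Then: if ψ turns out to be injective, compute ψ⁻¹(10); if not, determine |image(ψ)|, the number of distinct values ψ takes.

15

Since 23 is prime, the nonzero elements of ℤ_{23} form a cyclic group of order 22.
As gcd(17, 22) = 1, raising to the 17th power is a bijection on this group: if a^17 ≡ b^17 then (ab^{−1})^17 = 1, and the only element of order dividing gcd(17, 22) = 1 is 1, so a = b.
With ψ(0) = 0 this makes ψ injective on all of ℤ_{23}, hence bijective (finite equal-size domain and codomain). In particular ψ is injective.
Since ψ is injective, we find the preimage of 10. The inverse of x ↦ x^17 on (ℤ_{23})^× is x ↦ x^13, because 17·13 = 221 = 10·22 + 1 ≡ 1 (mod 22) and x^{22} = 1 for x ≠ 0 (Fermat). So ψ⁻¹(10) = 10^13 mod 23.
Repeated squaring mod 23: 10^1 ≡ 10, 10^2 ≡ 10² = 100 ≡ 8, 10^4 ≡ 8² = 64 ≡ 18, 10^8 ≡ 18² = 324 ≡ 2. Since 13 = 8 + 4 + 1, 10^13 ≡ 2·18·10: 2·18 = 36 ≡ 13, then 13·10 = 130 ≡ 15. So 10^13 ≡ 15 (mod 23).
Hence ψ⁻¹(10) = 15.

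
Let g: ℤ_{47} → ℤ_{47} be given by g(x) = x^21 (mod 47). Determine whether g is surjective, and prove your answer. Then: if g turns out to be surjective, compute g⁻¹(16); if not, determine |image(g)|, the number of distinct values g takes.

12

Since 47 is prime, the nonzero elements of ℤ_{47} form a cyclic group of order 46.
As gcd(21, 46) = 1, raising to the 21st power is a bijection on this group: if x_1^21 ≡ x_2^21 then (x_1x_2^{−1})^21 = 1, and the only element of order dividing gcd(21, 46) = 1 is 1, so x_1 = x_2.
With g(0) = 0 this makes g injective on all of ℤ_{47}, hence bijective (finite equal-size domain and codomain). In particular g is surjective.
Since g is surjective, we find the preimage of 16. The inverse of x ↦ x^21 on (ℤ_{47})^× is x ↦ x^11, because 21·11 = 231 = 5·46 + 1 ≡ 1 (mod 46) and x^{46} = 1 for x ≠ 0 (Fermat). So g⁻¹(16) = 16^11 mod 47.
Repeated squaring mod 47: 16^1 ≡ 16, 16^2 ≡ 16² = 256 ≡ 21, 16^4 ≡ 21² = 441 ≡ 18, 16^8 ≡ 18² = 324 ≡ 42. Since 11 = 8 + 2 + 1, 16^11 ≡ 42·21·16: 42·21 = 882 ≡ 36, then 36·16 = 576 ≡ 12. So 16^11 ≡ 12 (mod 47).
Hence g⁻¹(16) = 12.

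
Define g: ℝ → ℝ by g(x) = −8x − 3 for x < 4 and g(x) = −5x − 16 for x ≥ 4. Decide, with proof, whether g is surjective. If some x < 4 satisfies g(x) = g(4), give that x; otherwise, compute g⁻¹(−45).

29/5

Both pieces are strictly decreasing (slopes −8 and −5), so each is injective on its own interval.
The left piece maps (−∞, 4) onto (−35, ∞); the right piece maps [4, ∞) onto (−∞, −36].
The union (−35, ∞) ∪ (−∞, −36] omits the interval between −35 and −36; in particular −35 has no preimage. So g is not surjective.
Because the two images are disjoint, no x < 4 has g(x) = g(4), so we compute g⁻¹(−45): −45 lies in (−∞, −36], so solve −5x − 16 = −45: x = (−45 + 16)/(−5) = 29/5.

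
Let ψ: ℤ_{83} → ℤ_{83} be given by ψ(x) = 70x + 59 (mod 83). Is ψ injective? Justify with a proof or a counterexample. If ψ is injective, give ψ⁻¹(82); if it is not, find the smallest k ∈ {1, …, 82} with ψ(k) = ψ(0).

Recall that injectivity means: for all s, t in the domain, ψ(s) = ψ(t) implies s = t.
If ψ(s) = ψ(t), then 70s ≡ 70t (mod 83). Because gcd(70, 83) = 1, we may cancel 70 to get s ≡ t (mod 83).
Thus ψ is injective.
We now compute 70⁻¹ mod 83 explicitly. Euclid's algorithm: 83 = 1·70 + 13, 70 = 5·13 + 5, 13 = 2·5 + 3, 5 = 1·3 + 2, 3 = 1·2 + 1; back-substituting gives 1 = 51·70 − 43·83, so 70⁻¹ ≡ 51 (mod 83).
Since ψ is injective, we find ψ⁻¹(82): we need 70x ≡ 82 − 59 ≡ 23 (mod 83). Using 70⁻¹ = 51: x ≡ 51·23 = 1173 = 14·83 + 11, so x = 11.
Check: ψ(11) = 70·11 + 59 = 829 = 9·83 + 82 ≡ 82 (mod 83).

11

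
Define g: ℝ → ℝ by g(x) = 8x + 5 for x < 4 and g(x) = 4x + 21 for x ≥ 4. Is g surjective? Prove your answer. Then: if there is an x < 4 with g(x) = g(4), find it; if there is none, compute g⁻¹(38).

Both pieces are strictly increasing (slopes 8 and 4), so each is injective on its own interval.
The left piece maps (−∞, 4) onto (−∞, 37); the right piece maps [4, ∞) onto [37, ∞).
These images together cover ℝ, so g is surjective.
Because the two images are disjoint, no x < 4 has g(x) = g(4), so we compute g⁻¹(38): 38 lies in [37, ∞), so solve 4x + 21 = 38: x = (38 − 21)/4 = 17/4.

17/4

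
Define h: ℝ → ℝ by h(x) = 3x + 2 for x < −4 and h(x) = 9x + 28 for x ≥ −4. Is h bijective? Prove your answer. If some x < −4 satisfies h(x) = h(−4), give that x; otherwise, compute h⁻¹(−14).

-16/3

Both pieces are strictly increasing (slopes 3 and 9), so each is injective on its own interval.
The left piece maps (−∞, −4) onto (−∞, −10); the right piece maps [−4, ∞) onto [−8, ∞).
The images leave a gap (−10 has no preimage), so h is not surjective, hence not bijective.
Because the two images are disjoint, no x < −4 has h(x) = h(−4), so we compute h⁻¹(−14): −14 lies in (−∞, −10), so solve 3x + 2 = −14: x = (−14 − 2)/3 = −16/3.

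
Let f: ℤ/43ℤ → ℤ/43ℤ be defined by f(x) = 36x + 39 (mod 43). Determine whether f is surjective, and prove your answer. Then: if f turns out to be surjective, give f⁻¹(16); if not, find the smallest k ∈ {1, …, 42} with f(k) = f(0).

Since gcd(36, 43) = 1, 36 is invertible modulo 43. Euclid's algorithm: 43 = 1·36 + 7, 36 = 5·7 + 1; back-substituting gives 1 = 6·36 − 5·43, so 36⁻¹ ≡ 6 (mod 43).
Then y ↦ 6(y − 39) is a two-sided inverse to f, so every y ∈ ℤ/43ℤ has a preimage.
Thus f is surjective.
Since f is surjective, we compute f⁻¹(16): solve 36x + 39 ≡ 16 (mod 43), i.e. 36x ≡ 20 (mod 43).
Multiplying by 36⁻¹ = 6 gives x ≡ 6·20 = 120 = 2·43 + 34 ≡ 34 (mod 43).
Check: f(34) = 36·34 + 39 = 1263 = 29·43 + 16 ≡ 16 (mod 43).

34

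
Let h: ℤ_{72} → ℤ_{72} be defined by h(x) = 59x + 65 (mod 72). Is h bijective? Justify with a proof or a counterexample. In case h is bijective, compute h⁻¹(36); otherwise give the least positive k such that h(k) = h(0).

41

Suppose h(x_1) = h(x_2) in ℤ_{72}. Then 59x_1 + 65 ≡ 59x_2 + 65 (mod 72), therefore 59(x_1 − x_2) ≡ 0 (mod 72).
Since gcd(59, 72) = 1, 59 is invertible modulo 72, therefore x_1 − x_2 ≡ 0 (mod 72), i.e. x_1 = x_2.
We now compute 59⁻¹ mod 72 explicitly. Euclid's algorithm: 72 = 1·59 + 13, 59 = 4·13 + 7, 13 = 1·7 + 6, 7 = 1·6 + 1; back-substituting gives 1 = 11·59 − 9·72, so 59⁻¹ ≡ 11 (mod 72).
For any y ∈ ℤ_{72}, x = 11(y − 65) mod 72 satisfies h(x) = 59·11(y − 65) + 65 ≡ y (since 59·11 ≡ 1 mod 72). So every y has a preimage.
Hence h is bijective.
Since h is bijective, we find h⁻¹(36): we need 59x ≡ 36 − 65 ≡ 43 (mod 72). Using 59⁻¹ = 11: x ≡ 11·43 = 473 = 6·72 + 41, so x = 41.
Check: h(41) = 59·41 + 65 = 2484 = 34·72 + 36 ≡ 36 (mod 72).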